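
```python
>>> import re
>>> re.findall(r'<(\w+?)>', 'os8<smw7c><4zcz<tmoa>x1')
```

['smw7c', 'tmoa']

One capturing group, so `findall` returns just the captured substring from each match — 2 in all.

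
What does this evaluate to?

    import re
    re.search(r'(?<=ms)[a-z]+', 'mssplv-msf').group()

'splv'

Because the assertion is zero-width, the text it checks is not consumed and won't appear in the result.
`re.search` tries every starting position until one works.
The match spans [2:6] → 'splv'.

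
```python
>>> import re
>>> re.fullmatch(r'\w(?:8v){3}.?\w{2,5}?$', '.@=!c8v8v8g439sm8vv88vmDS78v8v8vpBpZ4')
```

None

Pattern: a word character, then the literal '8v' repeated 3 times, then optionally any character; then 2 to 5 of a word character (lazy); then anchored at the end.
`re.fullmatch` requires the pattern to consume the entire string.
Here the pattern can't cover the whole string, so the call returns None.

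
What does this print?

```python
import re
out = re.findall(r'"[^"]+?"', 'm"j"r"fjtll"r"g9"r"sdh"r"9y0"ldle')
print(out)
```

['"j"', '"fjtll"', '"g9"', '"sdh"', '"9y0"']

Matches: at [1:4] → '"j"'; at [5:12] → '"fjtll"'; at [13:17] → '"g9"'; at [18:23] → '"sdh"'; at [24:29] → '"9y0"'.
With no groups in the pattern, `findall` gives back each whole match — 5 here.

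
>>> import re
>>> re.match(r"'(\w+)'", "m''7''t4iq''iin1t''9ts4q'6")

None

`re.match` won't scan ahead — the pattern has to work from the very first character.
Here position 0 doesn't satisfy it, so the call returns None.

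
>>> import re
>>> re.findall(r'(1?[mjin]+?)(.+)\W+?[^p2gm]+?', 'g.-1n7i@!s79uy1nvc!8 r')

[('1n', '7i@!s79uy1nvc!8')]

The pattern matches optionally the literal '1', then one or more of one of [mjin] (lazy) (captured); then one or more of any character (captured); then one or more of a non-word character (lazy); then one or more of any character except [p2gm] (lazy).
With 2 capturing groups, `findall` returns a 2-tuple per match.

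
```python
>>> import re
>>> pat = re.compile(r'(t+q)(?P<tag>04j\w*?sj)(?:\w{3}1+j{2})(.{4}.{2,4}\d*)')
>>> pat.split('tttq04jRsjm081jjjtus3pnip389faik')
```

['', 'tttq', '04jRsj', 'jtus3pni', 'p389faik']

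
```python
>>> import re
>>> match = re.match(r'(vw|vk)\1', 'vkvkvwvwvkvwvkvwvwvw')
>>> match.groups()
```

`\1` has to match the exact text group 1 already captured.
`re.match` only tries the pattern at the start of the string.
The match spans [0:4] → 'vkvk'.
Captured: group 1 = 'vk'.

('vk',)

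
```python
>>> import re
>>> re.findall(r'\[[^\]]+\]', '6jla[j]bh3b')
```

`findall` yields the raw match text (1 of them) because the pattern has no groups.

['[j]']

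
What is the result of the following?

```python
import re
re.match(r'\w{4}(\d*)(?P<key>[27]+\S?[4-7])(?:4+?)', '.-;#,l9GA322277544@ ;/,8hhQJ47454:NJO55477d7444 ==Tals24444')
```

None

`match` is anchored at position 0; if the pattern doesn't fit there, it returns None.
Here the string doesn't start with a match, so the call returns None.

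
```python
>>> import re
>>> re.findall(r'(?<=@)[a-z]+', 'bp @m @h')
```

Lookahead/lookbehind check context without consuming it, so the matched span excludes the asserted characters.
Walking the string: at [4:5] → 'm'; at [7:8] → 'h'.
No capturing groups, so `findall` returns the 2 full match strings.

['m', 'h']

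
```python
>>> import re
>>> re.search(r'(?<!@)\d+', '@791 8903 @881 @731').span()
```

(2, 4)

The negative lookaround is zero-width — it rules out positions where the adjacent text would match, without consuming anything.
`re.search` scans for the first position where the pattern succeeds.
The match spans [2:4] → '91'.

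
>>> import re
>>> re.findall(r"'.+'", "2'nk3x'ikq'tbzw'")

["'nk3x'ikq'tbzw'"]

Scanning left to right: at [1:16] → "'nk3x'ikq'tbzw'".
No capturing groups, so `findall` returns the 1 full match string.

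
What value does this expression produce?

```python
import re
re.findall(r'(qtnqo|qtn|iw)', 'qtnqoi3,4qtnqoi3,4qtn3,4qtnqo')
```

['qtnqo', 'qtnqo', 'qtn', 'qtnqo']

Alternation tries branches left to right and keeps the first one that lets the overall match succeed at that position.
Walking the string: at [0:5] match 'qtnqo', group 1 = 'qtnqo'; at [9:14] match 'qtnqo', group 1 = 'qtnqo'; at [18:21] match 'qtn', group 1 = 'qtn'; at [24:29] match 'qtnqo', group 1 = 'qtnqo'.
With a single group, `findall` returns only what that group captured — 4 items.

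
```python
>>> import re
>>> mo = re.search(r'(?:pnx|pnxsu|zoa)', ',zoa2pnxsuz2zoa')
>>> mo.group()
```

'zoa'

The match spans [1:4] → 'zoa'.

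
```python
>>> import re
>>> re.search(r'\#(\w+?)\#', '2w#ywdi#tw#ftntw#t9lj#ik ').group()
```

The match spans [2:8] → '#ywdi#'.

'#ywdi#'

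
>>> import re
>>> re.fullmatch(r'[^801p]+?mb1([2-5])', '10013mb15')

None

For `fullmatch`, every character of the input must be accounted for by the pattern.
Here there's no way to consume every character, so the call returns None.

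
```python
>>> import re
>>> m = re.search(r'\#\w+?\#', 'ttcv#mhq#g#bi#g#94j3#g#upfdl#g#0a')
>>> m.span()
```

(4, 9)

`re.search` scans for the first position where the pattern succeeds.
The match spans [4:9] → '#mhq#'.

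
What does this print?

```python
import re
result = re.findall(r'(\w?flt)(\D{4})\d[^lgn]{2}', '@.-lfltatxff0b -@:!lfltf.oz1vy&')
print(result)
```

Pattern: optionally a word character, then the literal 'flt' (captured); then exactly 4 of a non-digit (captured); then a digit, then exactly 2 of any character except [lgn].
Matches: at [19:30] match 'lfltf.oz1vy', groups = ('lflt', 'f.oz').
With 2 capturing groups, `findall` returns a 2-tuple per match.

[('lflt', 'f.oz')]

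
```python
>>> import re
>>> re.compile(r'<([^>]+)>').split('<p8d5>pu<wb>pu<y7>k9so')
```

Because the pattern has a capturing group, `split` also inserts each captured text between the pieces.

['', 'p8d5', 'pu', 'wb', 'pu', 'y7', 'k9so']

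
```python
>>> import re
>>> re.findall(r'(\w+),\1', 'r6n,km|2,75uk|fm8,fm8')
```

['fm8']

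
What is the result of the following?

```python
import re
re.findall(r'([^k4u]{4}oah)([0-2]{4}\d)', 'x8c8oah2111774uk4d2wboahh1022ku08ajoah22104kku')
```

[('x8c8oah', '21117'), ('08ajoah', '22104')]

The pattern matches exactly 4 of any character except [k4u], then the literal 'oah' (captured); then exactly 4 of a character in [0-2], then a digit (captured).
Scanning left to right: at [0:12] match 'x8c8oah21117', groups = ('x8c8oah', '21117'); at [31:43] match '08ajoah22104', groups = ('08ajoah', '22104').
`findall` packs the 2 group values into a tuple for every match.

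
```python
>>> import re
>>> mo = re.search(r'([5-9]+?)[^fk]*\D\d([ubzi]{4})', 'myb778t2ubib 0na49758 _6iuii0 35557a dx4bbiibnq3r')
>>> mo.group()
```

This matches one or more of a character in [5-9] (lazy) (captured); then zero or more of any character except [fk], then a non-digit, then a digit; then exactly 4 of one of [ubzi] (captured).
The match spans [3:44] → '778t2ubib 0na49758 _6iuii0 35557a dx4bbii'.

'778t2ubib 0na49758 _6iuii0 35557a dx4bbii'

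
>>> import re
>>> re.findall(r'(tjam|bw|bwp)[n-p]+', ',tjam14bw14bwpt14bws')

['bw']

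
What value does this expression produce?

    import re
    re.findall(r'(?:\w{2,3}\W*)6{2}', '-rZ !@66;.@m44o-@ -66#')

['rZ !@66', '44o-@ -66']

The pattern matches 2 to 3 of a word character, then zero or more of a non-word character (non-capturing group); then exactly 2 of a literal '6'.
Walking the string: at [1:8] → 'rZ !@66'; at [12:21] → '44o-@ -66'.
Since nothing is captured, `findall` lists the 2 matched substrings directly.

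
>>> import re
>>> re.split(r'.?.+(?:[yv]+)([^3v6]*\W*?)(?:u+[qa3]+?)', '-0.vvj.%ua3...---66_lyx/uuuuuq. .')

['', 'x/uuuu', '. .']

Because the pattern has a capturing group, `split` also inserts each captured text between the pieces.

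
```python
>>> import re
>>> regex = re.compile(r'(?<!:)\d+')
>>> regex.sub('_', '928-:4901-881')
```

The negative lookaround is zero-width — it rules out positions where the adjacent text would match, without consuming anything.
Each match is replaced by '_'.

'_-:4_-_'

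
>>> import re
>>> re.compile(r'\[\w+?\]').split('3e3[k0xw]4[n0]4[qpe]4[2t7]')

['3e3', '4', '4', '4', '']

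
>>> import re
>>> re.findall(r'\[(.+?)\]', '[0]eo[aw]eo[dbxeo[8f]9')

['0', 'aw', 'dbxeo[8f']

Lazy quantifiers expand one character at a time until the remainder of the pattern can match.
`findall` collects group 1 from each match (3 total).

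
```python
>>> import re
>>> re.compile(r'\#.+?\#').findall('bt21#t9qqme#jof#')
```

`findall` yields the raw match text (1 of them) because the pattern has no groups.

['#t9qqme#']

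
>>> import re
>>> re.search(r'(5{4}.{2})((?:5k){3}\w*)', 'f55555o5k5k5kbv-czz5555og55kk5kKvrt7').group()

'55555o5k5k5kbv'

The match spans [1:15] → '55555o5k5k5kbv'.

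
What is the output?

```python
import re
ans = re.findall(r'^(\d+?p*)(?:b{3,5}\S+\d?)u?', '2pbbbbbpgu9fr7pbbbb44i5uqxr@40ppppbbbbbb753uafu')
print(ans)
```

['2p']

Pattern: anchored at the start of the string; then one or more of a digit (lazy), then zero or more of the literal 'p' (captured); then 3 to 5 of the literal 'b', then one or more of a non-whitespace character, then optionally a digit (non-capturing group); then optionally a literal 'u'.
Walking the string: at [0:47] match '2pbbbbbpgu9fr7pbbbb44i5uqxr@40ppppbbbbbb753uafu', group 1 = '2p'.
With a single group, `findall` returns only what that group captured — 1 item.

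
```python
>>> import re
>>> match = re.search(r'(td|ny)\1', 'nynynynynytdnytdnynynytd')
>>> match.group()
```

'nyny'

After group 1 captures some text, `\1` only succeeds where that same text appears again.
The match spans [0:4] → 'nyny'.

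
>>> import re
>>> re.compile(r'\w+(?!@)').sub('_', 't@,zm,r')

't@,_,_'

`(?!…)`/`(?<!…)` only lets a position through if the neighbouring text does NOT match; no characters are consumed.
Matches: at [3:5] → 'zm'; at [6:7] → 'r'.
Each match is replaced by '_'.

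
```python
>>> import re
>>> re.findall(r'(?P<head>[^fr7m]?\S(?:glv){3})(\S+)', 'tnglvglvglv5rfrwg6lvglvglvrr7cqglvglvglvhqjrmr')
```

This matches optionally any character except [fr7m], then a non-whitespace character, then the literal 'glv' repeated 3 times (captured as 'head'); then one or more of a non-whitespace character (captured).
Scanning left to right: at [0:46] match 'tnglvglvglv5rfrwg6lvglvglvrr7cqglvglvglvhqjrmr', groups = ('tnglvglvglv', '5rfrwg6lvglvglvrr7cqglvglvglvhqjrmr').
`findall` packs the 2 group values into a tuple for every match.

[('tnglvglvglv', '5rfrwg6lvglvglvrr7cqglvglvglvhqjrmr')]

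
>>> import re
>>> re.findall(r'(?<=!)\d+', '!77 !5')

The lookaround is zero-width — it requires the adjacent text to match without consuming it, so the asserted text isn't part of the match.
No capturing groups, so `findall` returns the 2 full match strings.

['77', '5']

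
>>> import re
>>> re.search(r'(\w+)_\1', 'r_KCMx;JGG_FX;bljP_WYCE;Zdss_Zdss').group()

'Zdss_Zdss'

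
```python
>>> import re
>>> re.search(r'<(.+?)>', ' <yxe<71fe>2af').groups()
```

('yxe<71fe',)

The match spans [1:11] → '<yxe<71fe>'.
Captured: group 1 = 'yxe<71fe'.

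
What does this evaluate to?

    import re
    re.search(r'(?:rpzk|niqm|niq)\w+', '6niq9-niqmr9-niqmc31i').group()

'niq9'

`re.search` tries every starting position until one works.
The match spans [1:5] → 'niq9'.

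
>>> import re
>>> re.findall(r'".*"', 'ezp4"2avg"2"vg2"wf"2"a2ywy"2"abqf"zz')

['"2avg"2"vg2"wf"2"a2ywy"2"abqf"']

Since nothing is captured, `findall` lists the 1 matched substring directly.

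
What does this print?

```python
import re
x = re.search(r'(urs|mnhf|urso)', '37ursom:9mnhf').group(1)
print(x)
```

urs

Branches in `(...|...)` are attempted left-to-right; the first branch that allows the whole pattern to succeed is taken.
`search` walks the string left to right and returns the first match it finds.
The match spans [2:5] → 'urs'.
Captured: group 1 = 'urs'.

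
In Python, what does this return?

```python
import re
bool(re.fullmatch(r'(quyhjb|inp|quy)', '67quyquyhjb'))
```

False

`fullmatch` succeeds only if the pattern covers the string from start to end.
Here the string isn't matched end-to-end, so the call returns None, and `bool(None)` is False.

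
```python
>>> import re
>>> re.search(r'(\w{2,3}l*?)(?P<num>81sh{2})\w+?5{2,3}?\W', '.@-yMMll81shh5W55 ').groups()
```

The match spans [3:18] → 'yMMll81shh5W55 '.
Captured: group 1 = 'yMMll', group 2 = '81shh'.

('yMMll', '81shh')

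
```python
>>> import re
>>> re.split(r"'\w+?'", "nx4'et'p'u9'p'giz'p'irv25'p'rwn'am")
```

`split` removes every match and returns the 6 fragments in between.

['nx4', 'p', 'p', 'p', 'p', 'am']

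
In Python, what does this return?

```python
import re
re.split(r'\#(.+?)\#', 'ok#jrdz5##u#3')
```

['ok', 'jrdz5', '', 'u', '3']

A `+?`/`*?`/`{m,n}?` starts at its minimum and grows only as far as needed for what follows to match.
Matches to split on: at [2:9] → '#jrdz5#'; at [9:12] → '#u#'.
With a capturing group present, the delimiter's captured portion is kept in the result list.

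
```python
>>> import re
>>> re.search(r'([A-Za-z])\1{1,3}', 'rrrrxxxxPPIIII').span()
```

(0, 4)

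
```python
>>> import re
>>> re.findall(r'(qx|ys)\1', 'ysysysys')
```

The backreference `\1` re-matches whatever the first group consumed, character for character.
Matches: at [0:4] match 'ysys', group 1 = 'ys'; at [4:8] match 'ysys', group 1 = 'ys'.
With a single group, `findall` returns only what that group captured — 2 items.

['ys', 'ys']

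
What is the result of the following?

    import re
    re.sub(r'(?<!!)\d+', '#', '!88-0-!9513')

'!8#-#-!9#'

A negative assertion filters positions out without eating any characters.
Matches: at [2:3] → '8'; at [4:5] → '0'; at [8:11] → '513'.
Every occurrence is swapped for '#'.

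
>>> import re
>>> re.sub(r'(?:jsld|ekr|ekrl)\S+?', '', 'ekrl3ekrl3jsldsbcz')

Branches in `(...|...)` are attempted left-to-right; the first branch that allows the whole pattern to succeed is taken.
Matches: at [0:4] → 'ekrl'; at [5:9] → 'ekrl'; at [10:15] → 'jslds'.
Each match is replaced by ''.

'33bcz'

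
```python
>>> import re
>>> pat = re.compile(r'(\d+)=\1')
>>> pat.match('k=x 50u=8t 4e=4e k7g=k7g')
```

None

`match` is anchored at position 0; if the pattern doesn't fit there, it returns None.
Here position 0 doesn't satisfy it, so the call returns None.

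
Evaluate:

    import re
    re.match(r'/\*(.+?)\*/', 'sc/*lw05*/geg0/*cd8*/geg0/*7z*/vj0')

`re.match` only tries the pattern at the start of the string.
Here position 0 doesn't satisfy it, so the call returns None.

None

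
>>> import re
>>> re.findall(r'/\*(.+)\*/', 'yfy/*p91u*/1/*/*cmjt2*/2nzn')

['p91u*/1/*/*cmjt2']

With a single group, `findall` returns only what that group captured — 1 item.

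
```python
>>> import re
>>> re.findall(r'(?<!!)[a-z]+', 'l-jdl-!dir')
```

['l', 'jdl', 'ir']

The negative lookaround is zero-width — it rules out positions where the adjacent text would match, without consuming anything.
With no groups in the pattern, `findall` gives back each whole match — 3 here.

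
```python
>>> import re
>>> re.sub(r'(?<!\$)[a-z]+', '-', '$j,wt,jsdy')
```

The negative lookahead/lookbehind blocks any match where the forbidden context is present.
`sub` substitutes '-' at each match site.

'$j,-,-'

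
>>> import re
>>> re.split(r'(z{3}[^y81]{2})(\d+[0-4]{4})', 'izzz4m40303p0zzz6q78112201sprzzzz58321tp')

Pattern: exactly 3 of a literal 'z', then exactly 2 of any character except [y81] (captured); then one or more of a digit, then exactly 4 of a character in [0-4] (captured).
With a capturing group present, the delimiter's captured portion is kept in the result list.

['i', 'zzz4m', '40303', 'p0', 'zzz6q', '78112201', 'sprzzzz58321tp']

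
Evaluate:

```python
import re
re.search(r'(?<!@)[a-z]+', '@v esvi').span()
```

(3, 7)

The negative lookahead/lookbehind blocks any match where the forbidden context is present.
`re.search` scans for the first position where the pattern succeeds.
The match spans [3:7] → 'esvi'.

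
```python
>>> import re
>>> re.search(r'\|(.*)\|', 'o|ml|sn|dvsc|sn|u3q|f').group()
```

'|ml|sn|dvsc|sn|u3q|'

`search` walks the string left to right and returns the first match it finds.
The match spans [1:20] → '|ml|sn|dvsc|sn|u3q|'.
Captured: group 1 = 'ml|sn|dvsc|sn|u3q'.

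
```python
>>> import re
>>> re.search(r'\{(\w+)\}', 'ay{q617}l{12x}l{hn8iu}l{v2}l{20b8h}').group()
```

'{q617}'

The match spans [2:8] → '{q617}'.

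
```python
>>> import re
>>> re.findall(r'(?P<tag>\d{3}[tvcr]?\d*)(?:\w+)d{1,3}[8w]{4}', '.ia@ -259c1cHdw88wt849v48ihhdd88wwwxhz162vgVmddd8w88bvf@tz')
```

['259c1']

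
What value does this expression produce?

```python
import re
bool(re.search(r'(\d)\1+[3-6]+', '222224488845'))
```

True

A backreference is literal: `\1` must see the identical characters the first group matched.
The match spans [0:7] → '2222244'.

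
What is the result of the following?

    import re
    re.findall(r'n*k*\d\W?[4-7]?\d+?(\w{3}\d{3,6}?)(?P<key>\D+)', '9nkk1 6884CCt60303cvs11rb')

This matches zero or more of the literal 'n', then zero or more of the literal 'k', then a digit; then optionally a non-word character, then optionally a character in [4-7], then one or more of a digit (lazy); then exactly 3 of a word character, then 3 to 6 of a digit (lazy) (captured); then one or more of a non-digit (captured as 'key').
Matches: at [1:21] match 'nkk1 6884CCt60303cvs', groups = ('CCt60303', 'cvs').
`findall` packs the 2 group values into a tuple for every match.

[('CCt60303', 'cvs')]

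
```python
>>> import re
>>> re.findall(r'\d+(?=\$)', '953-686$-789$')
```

['686', '789']

The `(?=…)`/`(?<=…)` assertion just peeks at neighbouring text; it doesn't advance the match position.
Scanning left to right: at [4:7] → '686'; at [9:12] → '789'.
With no groups in the pattern, `findall` gives back each whole match — 2 here.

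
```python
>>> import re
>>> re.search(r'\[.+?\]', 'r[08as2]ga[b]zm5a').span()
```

(1, 8)

Lazy quantifiers expand one character at a time until the remainder of the pattern can match.
`re.search` scans for the first position where the pattern succeeds.
The match spans [1:8] → '[08as2]'.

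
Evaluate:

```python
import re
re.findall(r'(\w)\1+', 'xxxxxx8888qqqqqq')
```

`\1` is not a pattern — it's the concrete string captured by group 1, re-applied verbatim.
One capturing group, so `findall` returns just the captured substring from each match — 3 in all.

['x', '8', 'q']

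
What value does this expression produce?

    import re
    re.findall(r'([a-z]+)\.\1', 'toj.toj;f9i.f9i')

After group 1 captures some text, `\1` only succeeds where that same text appears again.
`findall` collects group 1 from the one match (1 total).

['toj']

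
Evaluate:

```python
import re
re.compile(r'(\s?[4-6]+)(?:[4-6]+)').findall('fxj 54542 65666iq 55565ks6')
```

[' 545', ' 6566', ' 5556']

`findall` collects group 1 from each match (3 total).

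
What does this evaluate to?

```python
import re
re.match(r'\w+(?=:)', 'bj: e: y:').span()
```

The positive lookaround only admits positions where the adjacent text matches; those characters stay outside the span.
With `match`, the pattern is implicitly anchored at the beginning.
The match spans [0:2] → 'bj'.

(0, 2)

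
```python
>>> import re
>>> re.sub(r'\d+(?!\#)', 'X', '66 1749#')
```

'X X9#'

Because the assertion is negative and zero-width, positions next to the forbidden text are skipped.
Each match is replaced by 'X'.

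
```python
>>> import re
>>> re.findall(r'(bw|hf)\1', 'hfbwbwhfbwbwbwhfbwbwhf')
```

['bw', 'bw', 'bw']

The backreference `\1` re-matches whatever the first group consumed, character for character.
Walking the string: at [2:6] match 'bwbw', group 1 = 'bw'; at [8:12] match 'bwbw', group 1 = 'bw'; at [16:20] match 'bwbw', group 1 = 'bw'.
One capturing group, so `findall` returns just the captured substring from each match — 3 in all.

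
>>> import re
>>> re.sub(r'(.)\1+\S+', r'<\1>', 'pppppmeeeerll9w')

`\1` has to match the exact text group 1 already captured.
Matches: at [0:15] → 'pppppmeeeerll9w'.
Each match is replaced using the text its own group 1 captured.

'<p>'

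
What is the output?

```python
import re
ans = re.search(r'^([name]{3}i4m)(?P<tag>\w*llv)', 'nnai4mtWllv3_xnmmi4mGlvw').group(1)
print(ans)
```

nnai4m

The match spans [0:11] → 'nnai4mtWllv'.
Captured: group 1 = 'nnai4m', group 2 = 'tWllv'.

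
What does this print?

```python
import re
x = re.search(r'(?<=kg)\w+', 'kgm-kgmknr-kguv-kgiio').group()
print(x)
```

The `(?=…)`/`(?<=…)` assertion just peeks at neighbouring text; it doesn't advance the match position.
The match spans [2:3] → 'm'.

m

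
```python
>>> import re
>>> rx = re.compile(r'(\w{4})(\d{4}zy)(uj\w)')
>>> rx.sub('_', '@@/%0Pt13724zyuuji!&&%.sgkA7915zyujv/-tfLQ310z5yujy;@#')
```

'@@/%0Pt13724zyuuji!&&%._/-tfLQ310z5yujy;@#'

This matches exactly 4 of a word character (captured); then exactly 4 of a digit, then the literal 'zy' (captured); then the literal 'uj', then a word character (captured).
Matches: at [23:36] → 'sgkA7915zyujv'.
Every occurrence is swapped for '_'.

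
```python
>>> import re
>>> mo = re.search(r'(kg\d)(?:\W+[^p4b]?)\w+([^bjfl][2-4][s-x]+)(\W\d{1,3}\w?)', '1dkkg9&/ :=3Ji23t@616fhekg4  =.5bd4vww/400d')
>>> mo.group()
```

'kg9&/ :=3Ji23t@616f'

The match spans [3:22] → 'kg9&/ :=3Ji23t@616f'.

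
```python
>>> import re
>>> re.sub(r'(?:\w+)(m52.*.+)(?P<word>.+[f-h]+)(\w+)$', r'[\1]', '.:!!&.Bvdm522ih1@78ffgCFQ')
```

'.:!!&.[m522ih1@78f]'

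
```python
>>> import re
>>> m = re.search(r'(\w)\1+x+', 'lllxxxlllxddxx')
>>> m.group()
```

`\1` is not a pattern — it's the concrete string captured by group 1, re-applied verbatim.
Unlike `match`, `search` isn't anchored — it looks for the pattern anywhere in the string.
The match spans [0:6] → 'lllxxx'.
Captured: group 1 = 'l'.

'lllxxx'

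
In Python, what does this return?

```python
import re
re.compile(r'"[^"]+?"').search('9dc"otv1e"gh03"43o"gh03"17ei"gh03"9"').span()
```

(3, 10)

`search` walks the string left to right and returns the first match it finds.
The match spans [3:10] → '"otv1e"'.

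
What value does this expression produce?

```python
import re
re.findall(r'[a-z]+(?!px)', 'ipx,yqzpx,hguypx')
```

Because the assertion is negative and zero-width, positions next to the forbidden text are skipped.
Matches: at [0:3] → 'ipx'; at [4:9] → 'yqzpx'; at [10:16] → 'hguypx'.
No capturing groups, so `findall` returns the 3 full match strings.

['ipx', 'yqzpx', 'hguypx']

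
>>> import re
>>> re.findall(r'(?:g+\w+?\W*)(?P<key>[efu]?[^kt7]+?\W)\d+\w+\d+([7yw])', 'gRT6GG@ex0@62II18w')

[('T6GG@ex0@', 'w')]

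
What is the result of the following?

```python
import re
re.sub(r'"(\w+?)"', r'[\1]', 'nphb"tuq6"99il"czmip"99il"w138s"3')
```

'nphb[tuq6]99il[czmip]99il[w138s]3'

Matches: at [4:10] → '"tuq6"'; at [14:21] → '"czmip"'; at [25:32] → '"w138s"'.
Each match is replaced using the text its own group 1 captured.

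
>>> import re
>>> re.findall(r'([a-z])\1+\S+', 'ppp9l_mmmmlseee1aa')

['p']

`\1` is not a pattern — it's the concrete string captured by group 1, re-applied verbatim.
One capturing group, so `findall` returns just the captured substring from the one match — 1 in all.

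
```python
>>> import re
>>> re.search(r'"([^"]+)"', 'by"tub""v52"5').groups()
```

The match spans [2:7] → '"tub"'.
Captured: group 1 = 'tub'.

('tub',)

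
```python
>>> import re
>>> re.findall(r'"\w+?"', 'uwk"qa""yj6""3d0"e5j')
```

No capturing groups, so `findall` returns the 3 full match strings.

['"qa"', '"yj6"', '"3d0"']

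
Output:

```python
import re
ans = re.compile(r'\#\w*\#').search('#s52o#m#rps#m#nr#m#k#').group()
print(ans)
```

The match spans [0:6] → '#s52o#'.

#s52o#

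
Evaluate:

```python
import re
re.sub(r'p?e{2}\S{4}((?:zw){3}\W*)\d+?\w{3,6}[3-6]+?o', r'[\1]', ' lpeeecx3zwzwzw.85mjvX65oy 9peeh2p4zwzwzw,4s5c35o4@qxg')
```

' l[zwzwzw.]y 9[zwzwzw,]4@qxg'

The pattern matches optionally a literal 'p', then exactly 2 of a literal 'e', then exactly 4 of a non-whitespace character; then the literal 'zw' repeated 3 times, then zero or more of a non-word character (captured); then one or more of a digit (lazy); then 3 to 6 of a word character, then one or more of a character in [3-6] (lazy), then a literal 'o'.
Each match is replaced using the text its own group 1 captured.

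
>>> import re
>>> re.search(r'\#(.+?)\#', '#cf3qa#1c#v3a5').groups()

('cf3qa',)

The match spans [0:7] → '#cf3qa#'.
Captured: group 1 = 'cf3qa'.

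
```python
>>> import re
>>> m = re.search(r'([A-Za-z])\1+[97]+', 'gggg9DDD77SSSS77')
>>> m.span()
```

A backreference is literal: `\1` must see the identical characters the first group matched.
`re.search` scans for the first position where the pattern succeeds.
The match spans [0:5] → 'gggg9'.
Captured: group 1 = 'g'.

(0, 5)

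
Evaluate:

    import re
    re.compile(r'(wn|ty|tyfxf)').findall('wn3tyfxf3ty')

The regex engine tests alternatives in the order written; an earlier branch that matches wins even if a later one would match more.
Scanning left to right: at [0:2] match 'wn', group 1 = 'wn'; at [3:5] match 'ty', group 1 = 'ty'; at [9:11] match 'ty', group 1 = 'ty'.
One capturing group, so `findall` returns just the captured substring from each match — 3 in all.

['wn', 'ty', 'ty']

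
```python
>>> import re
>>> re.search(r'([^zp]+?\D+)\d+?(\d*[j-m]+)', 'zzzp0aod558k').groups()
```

('0aod', '58k')

The pattern matches one or more of any character except [zp] (lazy), then one or more of a non-digit (captured); then one or more of a digit (lazy); then zero or more of a digit, then one or more of a character in [j-m] (captured).
With the lazy modifier that quantifier settles for the fewest repetitions that let the rest of the pattern succeed (the atoms after it are unaffected and can still be greedy).
Unlike `match`, `search` isn't anchored — it looks for the pattern anywhere in the string.
The match spans [4:12] → '0aod558k'.
Captured: group 1 = '0aod', group 2 = '58k'.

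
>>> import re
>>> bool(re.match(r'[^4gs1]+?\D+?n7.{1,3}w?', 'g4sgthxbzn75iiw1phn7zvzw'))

The pattern matches one or more of any character except [4gs1] (lazy), then one or more of a non-digit (lazy), then the literal 'n7'; then 1 to 3 of any character, then optionally a literal 'w'.
With `match`, the pattern is implicitly anchored at the beginning.
Here the pattern fails at index 0, so the call returns None, and `bool(None)` is False.

False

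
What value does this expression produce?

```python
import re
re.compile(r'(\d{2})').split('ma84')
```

['ma', '84', '']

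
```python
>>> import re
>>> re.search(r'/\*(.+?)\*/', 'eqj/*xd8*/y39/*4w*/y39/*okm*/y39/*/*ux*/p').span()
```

(3, 10)

`re.search` scans for the first position where the pattern succeeds.
The match spans [3:10] → '/*xd8*/'.
Captured: group 1 = 'xd8'.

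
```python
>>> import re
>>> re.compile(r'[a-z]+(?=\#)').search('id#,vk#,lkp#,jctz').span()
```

(0, 2)

The lookaround is zero-width — it requires the adjacent text to match without consuming it, so the asserted text isn't part of the match.
`re.search` scans for the first position where the pattern succeeds.
The match spans [0:2] → 'id'.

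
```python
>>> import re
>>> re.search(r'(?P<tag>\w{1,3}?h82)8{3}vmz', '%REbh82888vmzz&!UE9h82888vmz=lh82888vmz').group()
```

'REbh82888vmz'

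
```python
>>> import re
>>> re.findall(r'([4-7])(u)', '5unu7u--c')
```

[('5', 'u'), ('7', 'u')]

The pattern matches a character in [4-7] (captured); then a literal 'u' (captured).
Scanning left to right: at [0:2] match '5u', groups = ('5', 'u'); at [4:6] match '7u', groups = ('7', 'u').
`findall` packs the 2 group values into a tuple for every match.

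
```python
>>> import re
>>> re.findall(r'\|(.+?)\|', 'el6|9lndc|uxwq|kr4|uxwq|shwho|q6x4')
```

A `+?`/`*?`/`{m,n}?` starts at its minimum and grows only as far as needed for what follows to match.
Scanning left to right: at [3:10] match '|9lndc|', group 1 = '9lndc'; at [14:19] match '|kr4|', group 1 = 'kr4'; at [23:30] match '|shwho|', group 1 = 'shwho'.
Because there's exactly one group, `findall` drops the full match and keeps group 1 from each hit.

['9lndc', 'kr4', 'shwho']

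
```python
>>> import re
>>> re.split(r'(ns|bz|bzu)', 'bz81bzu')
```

The regex engine tests alternatives in the order written; an earlier branch that matches wins even if a later one would match more.
Matches to split on: at [0:2] → 'bz'; at [4:6] → 'bz'.
`re.split` interleaves the captured-group text with the surrounding fragments.

['', 'bz', '81', 'bz', 'u']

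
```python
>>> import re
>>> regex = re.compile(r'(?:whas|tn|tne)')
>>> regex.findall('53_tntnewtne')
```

Branches in `(...|...)` are attempted left-to-right; the first branch that allows the whole pattern to succeed is taken.
With no groups in the pattern, `findall` gives back each whole match — 3 here.

['tn', 'tn', 'tn']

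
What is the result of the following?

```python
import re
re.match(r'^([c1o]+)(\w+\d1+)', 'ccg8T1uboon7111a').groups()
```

('cc', 'g8T1uboon7111')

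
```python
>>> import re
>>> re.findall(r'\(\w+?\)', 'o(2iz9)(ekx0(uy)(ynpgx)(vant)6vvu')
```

['(2iz9)', '(uy)', '(ynpgx)', '(vant)']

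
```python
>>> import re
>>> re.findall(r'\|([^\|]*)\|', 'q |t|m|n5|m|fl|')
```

['t', 'n5', 'fl']

Scanning left to right: at [2:5] match '|t|', group 1 = 't'; at [6:10] match '|n5|', group 1 = 'n5'; at [11:15] match '|fl|', group 1 = 'fl'.
One capturing group, so `findall` returns just the captured substring from each match — 3 in all.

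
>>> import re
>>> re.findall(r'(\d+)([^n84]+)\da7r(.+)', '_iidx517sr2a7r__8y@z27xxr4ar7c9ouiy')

Pattern: one or more of a digit (captured); then one or more of any character except [n84] (captured); then a digit, then the literal 'a7r'; then one or more of any character (captured).
Multiple groups make `findall` return tuples — one 3-tuple for the one match.

[('517', 'sr', '__8y@z27xxr4ar7c9ouiy')]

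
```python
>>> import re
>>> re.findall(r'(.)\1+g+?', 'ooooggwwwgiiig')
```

['o', 'w', 'i']

`\1` has to match the exact text group 1 already captured.
Walking the string: at [0:5] match 'oooog', group 1 = 'o'; at [6:10] match 'wwwg', group 1 = 'w'; at [10:14] match 'iiig', group 1 = 'i'.
`findall` collects group 1 from each match (3 total).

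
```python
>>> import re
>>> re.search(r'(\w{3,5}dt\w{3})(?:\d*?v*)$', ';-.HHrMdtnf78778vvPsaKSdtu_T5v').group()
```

'PsaKSdtu_T5v'

The match spans [18:30] → 'PsaKSdtu_T5v'.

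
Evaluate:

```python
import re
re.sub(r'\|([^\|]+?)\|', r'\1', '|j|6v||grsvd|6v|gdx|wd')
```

'j6v|grsvd6vgdxwd'

Matches: at [0:3] → '|j|'; at [6:13] → '|grsvd|'; at [15:20] → '|gdx|'.
`\1` in the replacement pulls in group 1's text for each match.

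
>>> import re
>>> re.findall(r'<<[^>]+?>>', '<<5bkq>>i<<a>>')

No capturing groups, so `findall` returns the 2 full match strings.

['<<5bkq>>', '<<a>>']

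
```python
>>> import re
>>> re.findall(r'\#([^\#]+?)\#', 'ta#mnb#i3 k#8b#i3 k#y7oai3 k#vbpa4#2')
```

['mnb', '8b', 'y7oai3 k']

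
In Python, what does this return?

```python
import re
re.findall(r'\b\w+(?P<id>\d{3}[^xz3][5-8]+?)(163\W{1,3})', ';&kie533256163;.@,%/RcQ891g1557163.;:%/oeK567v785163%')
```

The pattern matches a word boundary (`\b`, zero-width); then one or more of a word character; then exactly 3 of a digit, then any character except [xz3], then one or more of a character in [5-8] (lazy) (captured as 'id'); then the literal '163', then 1 to 3 of a non-word character (captured).
Scanning left to right: at [2:17] match 'kie533256163;.@', groups = ('33256', '163;.@'); at [39:53] match 'oeK567v785163%', groups = ('567v785', '163%').
2 groups means each result is a tuple of 2 captured strings — 2 here.

[('33256', '163;.@'), ('567v785', '163%')]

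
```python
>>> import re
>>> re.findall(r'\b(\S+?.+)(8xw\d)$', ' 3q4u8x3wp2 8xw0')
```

This matches a word boundary (`\b`, zero-width); then one or more of a non-whitespace character (lazy), then one or more of any character (captured); then the literal '8xw', then a digit (captured); then anchored at the end.
2 groups means the one result is a tuple of 2 captured strings — 1 here.

[('3q4u8x3wp2 ', '8xw0')]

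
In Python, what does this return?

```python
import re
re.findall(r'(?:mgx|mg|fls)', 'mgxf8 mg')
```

Branches in `(...|...)` are attempted left-to-right; the first branch that allows the whole pattern to succeed is taken.
Since nothing is captured, `findall` lists the 2 matched substrings directly.

['mgx', 'mg']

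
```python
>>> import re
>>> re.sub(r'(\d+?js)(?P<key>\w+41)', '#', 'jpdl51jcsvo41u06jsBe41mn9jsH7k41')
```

'jpdl51jcsvo41u#'

The pattern matches one or more of a digit (lazy), then the literal 'js' (captured); then one or more of a word character, then the literal '41' (captured as 'key').
Every occurrence is swapped for '#'.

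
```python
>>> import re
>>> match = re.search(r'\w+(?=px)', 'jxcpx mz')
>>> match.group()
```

Lookahead/lookbehind check context without consuming it, so the matched span excludes the asserted characters.
The match spans [0:3] → 'jxc'.

'jxc'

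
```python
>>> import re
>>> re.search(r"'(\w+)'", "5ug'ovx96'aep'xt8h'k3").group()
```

The match spans [3:10] → "'ovx96'".

"'ovx96'"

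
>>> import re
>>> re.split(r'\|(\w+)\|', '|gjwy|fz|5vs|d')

['', 'gjwy', 'fz', '5vs', 'd']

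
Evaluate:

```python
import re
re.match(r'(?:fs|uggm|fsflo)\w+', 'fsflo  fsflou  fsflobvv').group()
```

`re.match` won't scan ahead — the pattern has to work from the very first character.
The match spans [0:5] → 'fsflo'.

'fsflo'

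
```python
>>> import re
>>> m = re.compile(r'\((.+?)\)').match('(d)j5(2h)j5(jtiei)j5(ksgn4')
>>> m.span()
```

With `match`, the pattern is implicitly anchored at the beginning.
The match spans [0:3] → '(d)'.

(0, 3)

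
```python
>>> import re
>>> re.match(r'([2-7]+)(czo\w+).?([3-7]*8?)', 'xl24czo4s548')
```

None

This matches one or more of a character in [2-7] (captured); then the literal 'czo', then one or more of a word character (captured); then optionally any character; then zero or more of a character in [3-7], then optionally a literal '8' (captured).
`match` is anchored at position 0; if the pattern doesn't fit there, it returns None.
Here the string doesn't start with a match, so the call returns None.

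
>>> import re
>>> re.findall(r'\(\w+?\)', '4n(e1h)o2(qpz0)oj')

['(e1h)', '(qpz0)']

Walking the string: at [2:7] → '(e1h)'; at [9:15] → '(qpz0)'.
No capturing groups, so `findall` returns the 2 full match strings.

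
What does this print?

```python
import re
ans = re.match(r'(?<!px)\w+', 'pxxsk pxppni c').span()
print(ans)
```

A negative assertion filters positions out without eating any characters.
`re.match` won't scan ahead — the pattern has to work from the very first character.
The match spans [0:5] → 'pxxsk'.

(0, 5)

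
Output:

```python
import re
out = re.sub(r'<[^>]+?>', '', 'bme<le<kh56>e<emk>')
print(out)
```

Matches: at [3:12] → '<le<kh56>'; at [13:18] → '<emk>'.
`sub` substitutes '' at each match site.

bmee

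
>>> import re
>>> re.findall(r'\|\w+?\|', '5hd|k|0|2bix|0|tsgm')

['|k|', '|2bix|']

Walking the string: at [3:6] → '|k|'; at [7:13] → '|2bix|'.
`findall` yields the raw match text (2 of them) because the pattern has no groups.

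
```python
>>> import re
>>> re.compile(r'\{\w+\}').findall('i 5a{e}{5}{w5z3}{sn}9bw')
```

['{e}', '{5}', '{w5z3}', '{sn}']

`findall` yields the raw match text (4 of them) because the pattern has no groups.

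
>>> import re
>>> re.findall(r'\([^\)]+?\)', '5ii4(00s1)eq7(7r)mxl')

Scanning left to right: at [4:10] → '(00s1)'; at [13:17] → '(7r)'.
`findall` yields the raw match text (2 of them) because the pattern has no groups.

['(00s1)', '(7r)']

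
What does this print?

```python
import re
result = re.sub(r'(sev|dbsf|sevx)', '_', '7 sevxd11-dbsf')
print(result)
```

Alternation tries branches left to right and keeps the first one that lets the overall match succeed at that position.
Each match is replaced by '_'.

7 _xd11-_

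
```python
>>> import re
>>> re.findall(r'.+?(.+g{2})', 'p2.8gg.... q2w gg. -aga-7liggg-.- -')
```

This matches one or more of any character (lazy); then one or more of any character, then exactly 2 of a literal 'g' (captured).
The `?` after the quantifier makes it lazy — it takes as little as possible before letting the rest of the pattern try.
Scanning left to right: at [0:30] match 'p2.8gg.... q2w gg. -aga-7liggg', group 1 = '2.8gg.... q2w gg. -aga-7liggg'.
With a single group, `findall` returns only what that group captured — 1 item.

['2.8gg.... q2w gg. -aga-7liggg']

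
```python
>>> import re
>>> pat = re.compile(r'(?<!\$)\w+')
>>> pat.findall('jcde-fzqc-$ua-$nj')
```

Because the assertion is negative and zero-width, positions next to the forbidden text are skipped.
Matches: at [0:4] → 'jcde'; at [5:9] → 'fzqc'; at [12:13] → 'a'; at [16:17] → 'j'.
`findall` yields the raw match text (4 of them) because the pattern has no groups.

['jcde', 'fzqc', 'a', 'j']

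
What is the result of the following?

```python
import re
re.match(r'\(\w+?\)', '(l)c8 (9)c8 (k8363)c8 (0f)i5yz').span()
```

(0, 3)

With `match`, the pattern is implicitly anchored at the beginning.
The match spans [0:3] → '(l)'.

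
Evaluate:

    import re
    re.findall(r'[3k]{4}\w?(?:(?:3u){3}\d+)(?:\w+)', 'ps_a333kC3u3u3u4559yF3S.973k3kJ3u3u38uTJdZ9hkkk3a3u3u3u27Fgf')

['333kC3u3u3u4559yF3S', 'kkk3a3u3u3u27Fgf']

With no groups in the pattern, `findall` gives back each whole match — 2 here.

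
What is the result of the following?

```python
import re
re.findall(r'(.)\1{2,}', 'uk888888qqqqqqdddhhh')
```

A backreference is literal: `\1` must see the identical characters the first group matched.
Matches: at [2:8] match '888888', group 1 = '8'; at [8:14] match 'qqqqqq', group 1 = 'q'; at [14:17] match 'ddd', group 1 = 'd'; at [17:20] match 'hhh', group 1 = 'h'.
Because there's exactly one group, `findall` drops the full match and keeps group 1 from each hit.

['8', 'q', 'd', 'h']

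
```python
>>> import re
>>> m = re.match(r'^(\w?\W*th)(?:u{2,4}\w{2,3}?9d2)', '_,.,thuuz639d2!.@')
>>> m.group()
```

The pattern matches anchored at the start of the string; then optionally a word character, then zero or more of a non-word character, then the literal 'th' (captured); then 2 to 4 of the literal 'u', then 2 to 3 of a word character (lazy), then the literal '9d2' (non-capturing group).
`match` is anchored at position 0; if the pattern doesn't fit there, it returns None.
The match spans [0:14] → '_,.,thuuz639d2'.
Captured: group 1 = '_,.,th'.

'_,.,thuuz639d2'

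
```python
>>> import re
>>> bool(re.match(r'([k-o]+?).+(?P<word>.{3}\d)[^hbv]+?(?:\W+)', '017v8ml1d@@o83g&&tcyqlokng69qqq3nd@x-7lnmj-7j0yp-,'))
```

False

Pattern: one or more of a character in [k-o] (lazy) (captured); then one or more of any character; then exactly 3 of any character, then a digit (captured as 'word'); then one or more of any character except [hbv] (lazy); then one or more of a non-word character (non-capturing group).
`match` is anchored at position 0; if the pattern doesn't fit there, it returns None.
Here position 0 doesn't satisfy it, so the call returns None, and `bool(None)` is False.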